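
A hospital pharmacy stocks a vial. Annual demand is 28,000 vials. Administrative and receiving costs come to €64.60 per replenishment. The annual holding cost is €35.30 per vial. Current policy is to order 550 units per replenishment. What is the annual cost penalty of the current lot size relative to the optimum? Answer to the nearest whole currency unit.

Extra cost ≈ €1,696 per year

EOQ = √(2DS/H) = √(2 × 28,000 × 64.6 / 35.3) ≈ 320.13.
Cost at Q* = (D/Q*)S + (Q*/2)H = √(2DSH) ≈ €11,300.50.
Cost at Q = 550: (28,000/550)×64.6 + (550/2)×35.3 = €3,288.73 + €9,707.50 = €12,996.23.
Excess = €12,996.23 − €11,300.50 = €1,695.73.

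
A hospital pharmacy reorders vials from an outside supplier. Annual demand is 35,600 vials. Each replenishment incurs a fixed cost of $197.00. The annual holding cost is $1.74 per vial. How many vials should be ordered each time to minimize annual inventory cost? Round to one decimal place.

Q* ≈ 2,839.2 vials

EOQ = √(2DS / H) = √(2 × 35,600 × 197 / 1.74).
= √(14,026,400 / 1.74) = √8,061,149.4253 ≈ 2839.216.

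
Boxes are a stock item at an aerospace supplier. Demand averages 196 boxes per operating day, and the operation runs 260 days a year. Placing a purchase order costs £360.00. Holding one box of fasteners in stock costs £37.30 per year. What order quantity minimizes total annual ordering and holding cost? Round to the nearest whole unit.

Q* ≈ 992 boxes

Annual demand D = 196 × 260 = 50,960.
EOQ = √(2DS / H) = √(2 × 50,960 × 360 / 37.3).
= √(36,691,200 / 37.3) = √983,678.2842 ≈ 991.806.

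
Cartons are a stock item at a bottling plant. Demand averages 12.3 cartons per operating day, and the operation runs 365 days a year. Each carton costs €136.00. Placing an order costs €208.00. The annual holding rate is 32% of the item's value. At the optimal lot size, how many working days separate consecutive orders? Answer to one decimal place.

T ≈ 16.8 days

Annual demand D = 12.3 × 365 = 4,489.5.
Holding cost H = 0.32 × €136.00 = €43.5200 per unit per year.
The optimal lot size = √(2DS/H) = √(2 × 4,489.5 × 208 / 43.52) ≈ 207.16.
Cycle time = Q*/D × 365 = 207.16 / 4,489.5 × 365 ≈ 16.842 days.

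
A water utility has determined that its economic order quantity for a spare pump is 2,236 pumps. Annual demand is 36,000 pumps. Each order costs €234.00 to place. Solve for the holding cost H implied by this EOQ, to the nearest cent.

H ≈ €3.37

Invert the EOQ relation Q*² = 2DS/H.
From Q* = √(2DS/H): H = 2DS / Q*² = 2 × 36,000 × 234 / 2,236² = 3.3698.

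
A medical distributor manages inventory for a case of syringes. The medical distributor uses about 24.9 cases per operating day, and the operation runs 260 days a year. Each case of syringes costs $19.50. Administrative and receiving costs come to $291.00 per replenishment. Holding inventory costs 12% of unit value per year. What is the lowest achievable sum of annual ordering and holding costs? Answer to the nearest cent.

Annual demand D = 24.9 × 260 = 6,474.
Holding cost H = 0.12 × $19.50 = $2.3400 per unit per year.
EOQ = √(2DS/H) = √(2 × 6,474 × 291 / 2.34) ≈ 1268.94.
At the optimum the two cost components are equal, so total cost = 2·(Q*/2)H = Q*·H.
Minimum total = √(2DSH) = √(2 × 6,474 × 291 × 2.34) ≈ 2969.312.

TC* ≈ $2,969.31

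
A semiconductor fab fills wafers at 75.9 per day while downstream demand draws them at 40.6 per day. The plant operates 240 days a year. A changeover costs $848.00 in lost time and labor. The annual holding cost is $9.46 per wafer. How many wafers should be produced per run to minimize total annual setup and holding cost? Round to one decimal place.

Q* ≈ 1,938.1 wafers

Annual demand D = 40.6 × 240 = 9,744.
Production build-up factor (1 − d/p) = 1 − 40.6/75.9 = 0.4651.
Q* = √(2DS / (H(1 − d/p))) = √(2 × 9,744 × 848 / (9.46 × 0.4651)).
= √(16,525,824 / 4.3997) ≈ 1938.070.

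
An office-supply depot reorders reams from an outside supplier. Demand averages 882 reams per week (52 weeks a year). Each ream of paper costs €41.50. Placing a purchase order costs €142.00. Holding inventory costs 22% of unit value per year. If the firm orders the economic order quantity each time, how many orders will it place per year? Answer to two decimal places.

N ≈ 38.40 orders per year

Annual demand D = 882 × 52 = 45,864.
Holding cost H = 0.22 × €41.50 = €9.1300 per unit per year.
EOQ = √(2DS/H) = √(2 × 45,864 × 142 / 9.13) ≈ 1194.43.
Orders per year = D / Q* = 45,864 / 1194.43 ≈ 38.398.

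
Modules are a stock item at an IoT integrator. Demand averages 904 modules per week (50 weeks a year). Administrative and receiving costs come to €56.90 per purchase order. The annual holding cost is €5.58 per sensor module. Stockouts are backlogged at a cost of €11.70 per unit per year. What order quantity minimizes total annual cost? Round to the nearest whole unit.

Q* ≈ 1,167 modules

Annual demand D = 904 × 50 = 45,200.
With planned backorders, Q* = √(2DS/H) · √((H+B)/B).
√(2DS/H) = √(2 × 45,200 × 56.9 / 5.58) = 960.115.
√((H+B)/B) = √((5.58+11.7)/11.7) = 1.2153.
Q* ≈ 1166.815.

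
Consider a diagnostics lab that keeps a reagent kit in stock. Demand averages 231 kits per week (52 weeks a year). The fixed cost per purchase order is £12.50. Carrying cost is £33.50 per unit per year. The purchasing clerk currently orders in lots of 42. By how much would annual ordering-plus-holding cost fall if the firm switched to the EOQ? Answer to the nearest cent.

Annual demand D = 231 × 52 = 12,012.
EOQ = √(2DS/H) = √(2 × 12,012 × 12.5 / 33.5) ≈ 94.68.
Cost at Q* = (D/Q*)S + (Q*/2)H = √(2DSH) ≈ £3,171.76.
Cost at Q = 42: (12,012/42)×12.5 + (42/2)×33.5 = £3,575.00 + £703.50 = £4,278.50.
Excess = £4,278.50 − £3,171.76 = £1,106.74.

Extra cost ≈ £1,106.74 per year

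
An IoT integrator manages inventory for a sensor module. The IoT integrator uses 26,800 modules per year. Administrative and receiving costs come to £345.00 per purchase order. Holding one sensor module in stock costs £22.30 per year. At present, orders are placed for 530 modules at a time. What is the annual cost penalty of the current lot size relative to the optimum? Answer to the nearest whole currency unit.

Extra cost ≈ £3,048 per year

EOQ = √(2DS/H) = √(2 × 26,800 × 345 / 22.3) ≈ 910.62.
Cost at Q* = (D/Q*)S + (Q*/2)H = √(2DSH) ≈ £20,306.93.
Cost at Q = 530: (26,800/530)×345 + (530/2)×22.3 = £17,445.28 + £5,909.50 = £23,354.78.
Excess = £23,354.78 − £20,306.93 = £3,047.85.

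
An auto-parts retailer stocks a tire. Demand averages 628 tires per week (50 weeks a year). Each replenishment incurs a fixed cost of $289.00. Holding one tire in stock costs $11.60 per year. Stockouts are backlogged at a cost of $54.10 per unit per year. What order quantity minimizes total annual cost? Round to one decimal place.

Q* ≈ 1,378.4 tires

Annual demand D = 628 × 50 = 31,400.
With planned backorders, Q* = √(2DS/H) · √((H+B)/B).
√(2DS/H) = √(2 × 31,400 × 289 / 11.6) = 1250.834.
√((H+B)/B) = √((11.6+54.1)/54.1) = 1.1020.
Q* ≈ 1378.427.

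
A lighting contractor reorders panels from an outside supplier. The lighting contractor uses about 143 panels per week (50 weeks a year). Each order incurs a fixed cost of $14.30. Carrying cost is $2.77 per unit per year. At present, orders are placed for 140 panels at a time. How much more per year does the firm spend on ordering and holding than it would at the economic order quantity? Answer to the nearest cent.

Extra cost ≈ $171.60 per year

Annual demand D = 143 × 50 = 7,150.
EOQ = √(2DS/H) = √(2 × 7,150 × 14.3 / 2.77) ≈ 271.70.
Cost at Q* = (D/Q*)S + (Q*/2)H = √(2DSH) ≈ $752.62.
Cost at Q = 140: (7,150/140)×14.3 + (140/2)×2.77 = $730.32 + $193.90 = $924.22.
Excess = $924.22 − $752.62 = $171.60.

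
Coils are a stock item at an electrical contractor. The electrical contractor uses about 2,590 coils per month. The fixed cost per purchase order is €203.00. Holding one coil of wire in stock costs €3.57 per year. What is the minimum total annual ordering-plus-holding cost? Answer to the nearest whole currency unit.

Annual demand D = 2,590 × 12 = 31,080.
The optimal lot size = √(2DS/H) = √(2 × 31,080 × 203 / 3.57) ≈ 1880.05.
At the optimum the two cost components are equal, so total cost = 2·(Q*/2)H = Q*·H.
Minimum total = √(2DSH) = √(2 × 31,080 × 203 × 3.57) ≈ 6711.779.

TC* ≈ €6,712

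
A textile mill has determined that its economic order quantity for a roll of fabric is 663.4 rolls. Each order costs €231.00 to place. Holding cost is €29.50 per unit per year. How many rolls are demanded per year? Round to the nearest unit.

Squaring Q* = √(2DS/H) gives Q*² = 2DS/H.
From Q* = √(2DS/H): D = Q*²H / (2S) = 663.4² × 29.5 / (2 × 231) = 28101.595.

D ≈ 28,102 rolls per year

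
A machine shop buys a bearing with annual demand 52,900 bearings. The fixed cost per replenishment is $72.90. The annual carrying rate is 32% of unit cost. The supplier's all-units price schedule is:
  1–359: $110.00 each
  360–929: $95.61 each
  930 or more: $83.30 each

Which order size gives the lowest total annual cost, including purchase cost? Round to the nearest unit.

Q* ≈ 930 bearings

Holding cost per unit per year at price C is H = 0.32·C.
Evaluate total cost at each tier's feasible EOQ or, if the EOQ is below the tier, at the tier's minimum quantity.
Tier 1 ($110.00): EOQ = 468.1 exceeds tier's upper bound 359, so this tier is dominated.
EOQ at $95.61 = 502.1 (feasible in tier 2): TC = 52,900×$95.61 + (52,900/502.1)×72.9 + (502.1/2)×0.32×$95.61 = $5,073,130.49.
EOQ at $83.30 = 537.9 < 930, so use break Q=930: TC = 52,900×$83.30 + (52,900/930.0)×72.9 + (930.0/2)×0.32×$83.30 = $4,423,111.72.
Lowest total cost is $4,423,111.72 at Q = 930.0.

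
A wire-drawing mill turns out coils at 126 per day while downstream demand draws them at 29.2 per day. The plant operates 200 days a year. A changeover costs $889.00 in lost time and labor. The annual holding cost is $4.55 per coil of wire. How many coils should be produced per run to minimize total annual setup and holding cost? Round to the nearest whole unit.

Q* ≈ 1,724 coils

Annual demand D = 29.2 × 200 = 5,840.
Production build-up factor (1 − d/p) = 1 − 29.2/126 = 0.7683.
Q* = √(2DS / (H(1 − d/p))) = √(2 × 5,840 × 889 / (4.55 × 0.7683)).
= √(10,383,520 / 3.4956) ≈ 1723.512.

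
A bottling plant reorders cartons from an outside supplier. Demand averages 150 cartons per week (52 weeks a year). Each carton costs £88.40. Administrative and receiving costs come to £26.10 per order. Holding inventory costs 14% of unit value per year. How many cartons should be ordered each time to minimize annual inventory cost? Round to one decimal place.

Annual demand D = 150 × 52 = 7,800.
Holding cost H = 0.14 × £88.40 = £12.3760 per unit per year.
EOQ = √(2DS / H) = √(2 × 7,800 × 26.1 / 12.376).
= √(407,160 / 12.376) = √32,899.1597 ≈ 181.381.

Q* ≈ 181.4 cartons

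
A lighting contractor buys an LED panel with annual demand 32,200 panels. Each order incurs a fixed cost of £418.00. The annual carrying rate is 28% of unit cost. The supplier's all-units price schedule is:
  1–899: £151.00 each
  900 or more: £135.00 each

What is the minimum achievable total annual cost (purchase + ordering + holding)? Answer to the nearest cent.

TC* ≈ £4,378,965.11

Holding cost per unit per year at price C is H = 0.28·C.
For each price level, check whether its EOQ is feasible; otherwise the best quantity at that price is the breakpoint.
EOQ at £151.00 = 797.9 (feasible in tier 1): TC = 32,200×£151.00 + (32,200/797.9)×418 + (797.9/2)×0.28×£151.00 = £4,895,936.39.
EOQ at £135.00 = 843.9 < 900, so use break Q=900: TC = 32,200×£135.00 + (32,200/900.0)×418 + (900.0/2)×0.28×£135.00 = £4,378,965.11.
Lowest total cost among the candidates is at Q = 900.0.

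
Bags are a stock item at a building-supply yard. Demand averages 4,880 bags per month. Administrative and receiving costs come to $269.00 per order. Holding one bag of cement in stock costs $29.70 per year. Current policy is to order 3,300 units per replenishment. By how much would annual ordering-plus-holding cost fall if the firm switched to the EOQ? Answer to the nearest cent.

Annual demand D = 4,880 × 12 = 58,560.
EOQ = √(2DS/H) = √(2 × 58,560 × 269 / 29.7) ≈ 1029.94.
Cost at Q* = (D/Q*)S + (Q*/2)H = √(2DSH) ≈ $30,589.33.
Cost at Q = 3,300: (58,560/3,300)×269 + (3,300/2)×29.7 = $4,773.53 + $49,005.00 = $53,778.53.
Excess = $53,778.53 − $30,589.33 = $23,189.20.

Extra cost ≈ $23,189.20 per year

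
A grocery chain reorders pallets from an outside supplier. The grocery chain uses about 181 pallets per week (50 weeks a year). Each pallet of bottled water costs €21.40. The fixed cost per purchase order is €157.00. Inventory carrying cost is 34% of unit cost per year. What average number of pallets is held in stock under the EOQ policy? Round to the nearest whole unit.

Average inventory ≈ 312 pallets

Annual demand D = 181 × 50 = 9,050.
Holding cost H = 0.34 × €21.40 = €7.2760 per unit per year.
EOQ = √(2DS/H) = √(2 × 9,050 × 157 / 7.276) ≈ 624.95.
Average inventory = Q*/2 ≈ 624.95 / 2 = 312.473.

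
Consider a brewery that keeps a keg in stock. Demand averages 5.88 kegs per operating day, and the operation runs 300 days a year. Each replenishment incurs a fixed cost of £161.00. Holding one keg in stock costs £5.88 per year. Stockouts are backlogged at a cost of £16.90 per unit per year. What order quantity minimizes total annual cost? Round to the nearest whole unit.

Q* ≈ 361 kegs

Annual demand D = 5.88 × 300 = 1,764.
With planned backorders, Q* = √(2DS/H) · √((H+B)/B).
√(2DS/H) = √(2 × 1,764 × 161 / 5.88) = 310.805.
√((H+B)/B) = √((5.88+16.9)/16.9) = 1.1610.
Q* ≈ 360.846.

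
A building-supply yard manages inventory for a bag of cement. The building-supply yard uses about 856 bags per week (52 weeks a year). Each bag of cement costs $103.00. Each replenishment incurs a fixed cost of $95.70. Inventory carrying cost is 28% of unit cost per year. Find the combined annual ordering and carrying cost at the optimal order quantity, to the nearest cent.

Annual demand D = 856 × 52 = 44,512.
Holding cost H = 0.28 × $103.00 = $28.8400 per unit per year.
The optimal lot size = √(2DS/H) = √(2 × 44,512 × 95.7 / 28.84) ≈ 543.52.
At the optimum the two cost components are equal, so total cost = 2·(Q*/2)H = Q*·H.
Minimum total = √(2DSH) = √(2 × 44,512 × 95.7 × 28.84) ≈ 15674.986.

TC* ≈ $15,674.99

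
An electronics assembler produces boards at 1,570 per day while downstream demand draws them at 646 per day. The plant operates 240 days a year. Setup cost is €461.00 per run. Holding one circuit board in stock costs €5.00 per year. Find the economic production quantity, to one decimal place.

Q* ≈ 6,969.7 boards

Annual demand D = 646 × 240 = 155,040.
Production build-up factor (1 − d/p) = 1 − 646/1,570 = 0.5885.
Q* = √(2DS / (H(1 − d/p))) = √(2 × 155,040 × 461 / (5 × 0.5885)).
= √(142,946,880 / 2.9427) ≈ 6969.734.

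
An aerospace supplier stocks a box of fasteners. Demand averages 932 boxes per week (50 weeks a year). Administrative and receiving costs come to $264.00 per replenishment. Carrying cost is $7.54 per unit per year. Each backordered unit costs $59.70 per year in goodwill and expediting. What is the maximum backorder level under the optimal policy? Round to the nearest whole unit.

S* ≈ 215 boxes

Annual demand D = 932 × 50 = 46,600.
With planned backorders, Q* = √(2DS/H) · √((H+B)/B).
√(2DS/H) = √(2 × 46,600 × 264 / 7.54) = 1806.443.
√((H+B)/B) = √((7.54+59.7)/59.7) = 1.0613.
Q* ≈ 1917.127.
S* = Q* · H/(H+B) = 1917.127 × 7.54/67.24 ≈ 214.978.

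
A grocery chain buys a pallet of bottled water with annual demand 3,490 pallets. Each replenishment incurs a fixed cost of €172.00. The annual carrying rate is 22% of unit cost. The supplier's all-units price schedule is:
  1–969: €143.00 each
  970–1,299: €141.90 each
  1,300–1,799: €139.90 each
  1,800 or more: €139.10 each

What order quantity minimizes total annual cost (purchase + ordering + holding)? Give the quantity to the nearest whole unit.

Q* ≈ 195 pallets

Holding cost per unit per year at price C is H = 0.22·C.
Evaluate total cost at each tier's feasible EOQ or, if the EOQ is below the tier, at the tier's minimum quantity.
EOQ at €143.00 = 195.3 (feasible in tier 1): TC = 3,490×€143.00 + (3,490/195.3)×172 + (195.3/2)×0.22×€143.00 = €505,215.70.
EOQ at €141.90 = 196.1 < 970, so use break Q=970: TC = 3,490×€141.90 + (3,490/970.0)×172 + (970.0/2)×0.22×€141.90 = €510,990.58.
EOQ at €139.90 = 197.5 < 1300, so use break Q=1300: TC = 3,490×€139.90 + (3,490/1300.0)×172 + (1300.0/2)×0.22×€139.90 = €508,718.45.
EOQ at €139.10 = 198.1 < 1800, so use break Q=1800: TC = 3,490×€139.10 + (3,490/1800.0)×172 + (1800.0/2)×0.22×€139.10 = €513,334.29.
Lowest total cost is €505,215.70 at Q = 195.3.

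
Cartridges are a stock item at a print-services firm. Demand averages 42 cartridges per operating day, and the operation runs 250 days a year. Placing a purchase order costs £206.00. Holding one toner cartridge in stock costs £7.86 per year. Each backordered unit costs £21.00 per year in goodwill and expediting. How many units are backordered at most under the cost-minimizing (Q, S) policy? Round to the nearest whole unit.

Annual demand D = 42 × 250 = 10,500.
With planned backorders, Q* = √(2DS/H) · √((H+B)/B).
√(2DS/H) = √(2 × 10,500 × 206 / 7.86) = 741.877.
√((H+B)/B) = √((7.86+21)/21) = 1.1723.
Q* ≈ 869.702.
S* = Q* · H/(H+B) = 869.702 × 7.86/28.86 ≈ 236.863.

S* ≈ 237 cartridges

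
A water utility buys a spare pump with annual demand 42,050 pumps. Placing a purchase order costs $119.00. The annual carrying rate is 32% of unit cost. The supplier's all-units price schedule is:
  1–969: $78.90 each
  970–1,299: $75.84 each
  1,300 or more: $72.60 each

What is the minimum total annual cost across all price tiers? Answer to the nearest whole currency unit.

Holding cost per unit per year at price C is H = 0.32·C.
For each price level, check whether its EOQ is feasible; otherwise the best quantity at that price is the breakpoint.
EOQ at $78.90 = 629.6 (feasible in tier 1): TC = 42,050×$78.90 + (42,050/629.6)×119 + (629.6/2)×0.32×$78.90 = $3,333,640.89.
EOQ at $75.84 = 642.2 < 970, so use break Q=970: TC = 42,050×$75.84 + (42,050/970.0)×119 + (970.0/2)×0.32×$75.84 = $3,206,001.08.
EOQ at $72.60 = 656.3 < 1300, so use break Q=1300: TC = 42,050×$72.60 + (42,050/1300.0)×119 + (1300.0/2)×0.32×$72.60 = $3,071,779.99.
Lowest total cost among the candidates is at Q = 1300.0.

TC* ≈ $3,071,780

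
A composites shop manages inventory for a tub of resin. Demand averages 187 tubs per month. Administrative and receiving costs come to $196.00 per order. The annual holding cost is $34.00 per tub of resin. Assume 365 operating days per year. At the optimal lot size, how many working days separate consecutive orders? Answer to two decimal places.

T ≈ 26.16 days

Annual demand D = 187 × 12 = 2,244.
EOQ = √(2DS/H) = √(2 × 2,244 × 196 / 34) ≈ 160.85.
Cycle time = Q*/D × 365 = 160.85 / 2,244 × 365 ≈ 26.163 days.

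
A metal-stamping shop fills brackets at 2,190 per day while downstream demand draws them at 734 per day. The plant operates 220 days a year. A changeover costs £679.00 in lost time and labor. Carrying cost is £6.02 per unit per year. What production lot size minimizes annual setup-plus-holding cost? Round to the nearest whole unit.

Annual demand D = 734 × 220 = 161,480.
Production build-up factor (1 − d/p) = 1 − 734/2,190 = 0.6648.
Q* = √(2DS / (H(1 − d/p))) = √(2 × 161,480 × 679 / (6.02 × 0.6648)).
= √(219,289,840 / 4.0023) ≈ 7402.056.

Q* ≈ 7,402 brackets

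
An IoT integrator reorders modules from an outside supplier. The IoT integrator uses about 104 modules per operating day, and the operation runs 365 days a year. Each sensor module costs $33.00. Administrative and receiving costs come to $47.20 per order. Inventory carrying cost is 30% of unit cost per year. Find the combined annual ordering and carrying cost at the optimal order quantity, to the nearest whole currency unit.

TC* ≈ $5,956

Annual demand D = 104 × 365 = 37,960.
Holding cost H = 0.30 × $33.00 = $9.9000 per unit per year.
EOQ = √(2DS/H) = √(2 × 37,960 × 47.2 / 9.9) ≈ 601.63.
At Q*, ordering cost (D/Q*)S equals holding cost (Q*/2)H, each = √(DSH/2).
Minimum total = √(2DSH) = √(2 × 37,960 × 47.2 × 9.9) ≈ 5956.165.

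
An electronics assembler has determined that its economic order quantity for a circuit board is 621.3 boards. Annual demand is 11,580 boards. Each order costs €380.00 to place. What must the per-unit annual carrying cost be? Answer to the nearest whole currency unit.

H ≈ €23

The basic EOQ model gives Q* = √(2DS/H); rearrange for the unknown.
From Q* = √(2DS/H): H = 2DS / Q*² = 2 × 11,580 × 380 / 621.3² = 22.7992.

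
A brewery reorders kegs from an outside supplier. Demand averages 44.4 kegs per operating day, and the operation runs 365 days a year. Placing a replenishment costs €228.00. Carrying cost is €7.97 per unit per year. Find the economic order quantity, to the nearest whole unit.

Annual demand D = 44.4 × 365 = 16,206.
EOQ = √(2DS / H) = √(2 × 16,206 × 228 / 7.97).
= √(7,389,936 / 7.97) = √927,219.0715 ≈ 962.922.

Q* ≈ 963 kegs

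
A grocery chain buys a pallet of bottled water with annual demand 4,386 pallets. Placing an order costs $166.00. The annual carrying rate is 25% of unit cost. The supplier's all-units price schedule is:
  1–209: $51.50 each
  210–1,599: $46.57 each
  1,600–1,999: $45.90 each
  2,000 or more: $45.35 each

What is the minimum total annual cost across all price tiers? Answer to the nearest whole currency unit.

Holding cost per unit per year at price C is H = 0.25·C.
Candidates are each tier's EOQ (if it falls in that tier) and each price-break quantity.
Tier 1 ($51.50): EOQ = 336.3 exceeds tier's upper bound 209, so this tier is dominated.
EOQ at $46.57 = 353.7 (feasible in tier 2): TC = 4,386×$46.57 + (4,386/353.7)×166 + (353.7/2)×0.25×$46.57 = $208,373.45.
EOQ at $45.90 = 356.2 < 1600, so use break Q=1600: TC = 4,386×$45.90 + (4,386/1600.0)×166 + (1600.0/2)×0.25×$45.90 = $210,952.45.
EOQ at $45.35 = 358.4 < 2000, so use break Q=2000: TC = 4,386×$45.35 + (4,386/2000.0)×166 + (2000.0/2)×0.25×$45.35 = $210,606.64.
Lowest total cost among the candidates is at Q = 353.7.

TC* ≈ $208,373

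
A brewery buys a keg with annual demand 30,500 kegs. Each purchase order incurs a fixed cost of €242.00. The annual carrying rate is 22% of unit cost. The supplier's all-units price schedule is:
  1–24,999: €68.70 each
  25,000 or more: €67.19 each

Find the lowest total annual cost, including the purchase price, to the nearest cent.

Holding cost per unit per year at price C is H = 0.22·C.
For each price level, check whether its EOQ is feasible; otherwise the best quantity at that price is the breakpoint.
EOQ at €68.70 = 988.3 (feasible in tier 1): TC = 30,500×€68.70 + (30,500/988.3)×242 + (988.3/2)×0.22×€68.70 = €2,110,286.96.
EOQ at €67.19 = 999.3 < 25000, so use break Q=25000: TC = 30,500×€67.19 + (30,500/25000.0)×242 + (25000.0/2)×0.22×€67.19 = €2,234,362.74.
Lowest total cost among the candidates is at Q = 988.3.

TC* ≈ €2,110,286.96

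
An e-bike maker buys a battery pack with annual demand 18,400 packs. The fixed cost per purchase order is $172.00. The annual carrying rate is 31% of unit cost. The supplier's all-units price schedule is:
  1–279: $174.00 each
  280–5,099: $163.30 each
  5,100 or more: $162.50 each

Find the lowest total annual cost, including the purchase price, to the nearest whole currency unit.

TC* ≈ $3,022,620

Holding cost per unit per year at price C is H = 0.31·C.
Evaluate total cost at each tier's feasible EOQ or, if the EOQ is below the tier, at the tier's minimum quantity.
Tier 1 ($174.00): EOQ = 342.6 exceeds tier's upper bound 279, so this tier is dominated.
EOQ at $163.30 = 353.6 (feasible in tier 2): TC = 18,400×$163.30 + (18,400/353.6)×172 + (353.6/2)×0.31×$163.30 = $3,022,620.37.
EOQ at $162.50 = 354.5 < 5100, so use break Q=5100: TC = 18,400×$162.50 + (18,400/5100.0)×172 + (5100.0/2)×0.31×$162.50 = $3,119,076.80.
Lowest total cost among the candidates is at Q = 353.6.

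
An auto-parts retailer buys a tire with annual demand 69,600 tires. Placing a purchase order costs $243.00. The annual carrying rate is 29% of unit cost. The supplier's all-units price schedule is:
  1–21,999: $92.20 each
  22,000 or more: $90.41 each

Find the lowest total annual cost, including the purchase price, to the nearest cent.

TC* ≈ $6,447,193.72

Holding cost per unit per year at price C is H = 0.29·C.
For each price level, check whether its EOQ is feasible; otherwise the best quantity at that price is the breakpoint.
EOQ at $92.20 = 1124.8 (feasible in tier 1): TC = 69,600×$92.20 + (69,600/1124.8)×243 + (1124.8/2)×0.29×$92.20 = $6,447,193.72.
EOQ at $90.41 = 1135.8 < 22000, so use break Q=22000: TC = 69,600×$90.41 + (69,600/22000.0)×243 + (22000.0/2)×0.29×$90.41 = $6,581,712.66.
Lowest total cost among the candidates is at Q = 1124.8.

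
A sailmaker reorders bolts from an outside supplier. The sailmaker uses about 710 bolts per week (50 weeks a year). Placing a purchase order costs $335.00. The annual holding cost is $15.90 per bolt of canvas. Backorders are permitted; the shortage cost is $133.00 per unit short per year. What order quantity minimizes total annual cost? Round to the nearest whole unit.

Q* ≈ 1,294 bolts

Annual demand D = 710 × 50 = 35,500.
With planned backorders, Q* = √(2DS/H) · √((H+B)/B).
√(2DS/H) = √(2 × 35,500 × 335 / 15.9) = 1223.075.
√((H+B)/B) = √((15.9+133)/133) = 1.0581.
Q* ≈ 1294.120.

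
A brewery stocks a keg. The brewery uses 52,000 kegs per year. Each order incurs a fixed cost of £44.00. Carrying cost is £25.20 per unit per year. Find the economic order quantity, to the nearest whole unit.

EOQ = √(2DS / H) = √(2 × 52,000 × 44 / 25.2).
= √(4,576,000 / 25.2) = √181,587.3016 ≈ 426.131.

Q* ≈ 426 kegs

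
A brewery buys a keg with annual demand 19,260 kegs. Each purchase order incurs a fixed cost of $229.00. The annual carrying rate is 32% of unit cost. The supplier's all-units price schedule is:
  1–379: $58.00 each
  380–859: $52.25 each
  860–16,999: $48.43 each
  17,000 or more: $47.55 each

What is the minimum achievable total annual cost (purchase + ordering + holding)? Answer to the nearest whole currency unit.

Holding cost per unit per year at price C is H = 0.32·C.
Evaluate total cost at each tier's feasible EOQ or, if the EOQ is below the tier, at the tier's minimum quantity.
Tier 1 ($58.00): EOQ = 689.4 exceeds tier's upper bound 379, so this tier is dominated.
EOQ at $52.25 = 726.3 (feasible in tier 2): TC = 19,260×$52.25 + (19,260/726.3)×229 + (726.3/2)×0.32×$52.25 = $1,018,479.48.
EOQ at $48.43 = 754.4 < 860, so use break Q=860: TC = 19,260×$48.43 + (19,260/860.0)×229 + (860.0/2)×0.32×$48.43 = $944,554.30.
EOQ at $47.55 = 761.4 < 17000, so use break Q=17000: TC = 19,260×$47.55 + (19,260/17000.0)×229 + (17000.0/2)×0.32×$47.55 = $1,045,408.44.
Lowest total cost among the candidates is at Q = 860.0.

TC* ≈ $944,554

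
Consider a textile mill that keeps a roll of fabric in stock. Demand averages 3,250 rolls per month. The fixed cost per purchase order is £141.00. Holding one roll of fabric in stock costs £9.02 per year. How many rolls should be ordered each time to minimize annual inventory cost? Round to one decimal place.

Q* ≈ 1,104.2 rolls

Annual demand D = 3,250 × 12 = 39,000.
EOQ = √(2DS / H) = √(2 × 39,000 × 141 / 9.02).
= √(10,998,000 / 9.02) = √1,219,290.4656 ≈ 1104.215.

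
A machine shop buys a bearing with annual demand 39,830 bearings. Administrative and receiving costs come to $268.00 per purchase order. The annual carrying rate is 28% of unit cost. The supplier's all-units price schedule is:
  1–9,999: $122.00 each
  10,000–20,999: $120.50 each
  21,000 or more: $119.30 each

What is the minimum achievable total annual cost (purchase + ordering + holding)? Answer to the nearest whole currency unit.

TC* ≈ $4,886,265

Holding cost per unit per year at price C is H = 0.28·C.
Evaluate total cost at each tier's feasible EOQ or, if the EOQ is below the tier, at the tier's minimum quantity.
EOQ at $122.00 = 790.5 (feasible in tier 1): TC = 39,830×$122.00 + (39,830/790.5)×268 + (790.5/2)×0.28×$122.00 = $4,886,265.14.
EOQ at $120.50 = 795.5 < 10000, so use break Q=10000: TC = 39,830×$120.50 + (39,830/10000.0)×268 + (10000.0/2)×0.28×$120.50 = $4,969,282.44.
EOQ at $119.30 = 799.4 < 21000, so use break Q=21000: TC = 39,830×$119.30 + (39,830/21000.0)×268 + (21000.0/2)×0.28×$119.30 = $5,102,969.31.
Lowest total cost among the candidates is at Q = 790.5.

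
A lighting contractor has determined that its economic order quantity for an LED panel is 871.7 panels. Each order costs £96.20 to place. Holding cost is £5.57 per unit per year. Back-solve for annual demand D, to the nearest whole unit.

Squaring Q* = √(2DS/H) gives Q*² = 2DS/H.
From Q* = √(2DS/H): D = Q*²H / (2S) = 871.7² × 5.57 / (2 × 96.2) = 21998.052.

D ≈ 21,998 panels per year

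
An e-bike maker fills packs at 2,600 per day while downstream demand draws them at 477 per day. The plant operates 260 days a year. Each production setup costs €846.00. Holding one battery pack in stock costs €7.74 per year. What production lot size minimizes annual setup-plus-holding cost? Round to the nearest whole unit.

Q* ≈ 5,762 packs

Annual demand D = 477 × 260 = 124,020.
Production build-up factor (1 − d/p) = 1 − 477/2,600 = 0.8165.
Q* = √(2DS / (H(1 − d/p))) = √(2 × 124,020 × 846 / (7.74 × 0.8165)).
= √(209,841,840 / 6.32) ≈ 5762.186.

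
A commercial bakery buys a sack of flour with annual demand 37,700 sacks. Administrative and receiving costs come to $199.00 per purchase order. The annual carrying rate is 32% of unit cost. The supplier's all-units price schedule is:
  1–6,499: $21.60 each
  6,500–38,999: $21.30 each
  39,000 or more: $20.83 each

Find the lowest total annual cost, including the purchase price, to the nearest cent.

TC* ≈ $824,503.90

Holding cost per unit per year at price C is H = 0.32·C.
Evaluate total cost at each tier's feasible EOQ or, if the EOQ is below the tier, at the tier's minimum quantity.
EOQ at $21.60 = 1473.4 (feasible in tier 1): TC = 37,700×$21.60 + (37,700/1473.4)×199 + (1473.4/2)×0.32×$21.60 = $824,503.90.
EOQ at $21.30 = 1483.7 < 6500, so use break Q=6500: TC = 37,700×$21.30 + (37,700/6500.0)×199 + (6500.0/2)×0.32×$21.30 = $826,316.20.
EOQ at $20.83 = 1500.4 < 39000, so use break Q=39000: TC = 37,700×$20.83 + (37,700/39000.0)×199 + (39000.0/2)×0.32×$20.83 = $915,462.57.
Lowest total cost among the candidates is at Q = 1473.4.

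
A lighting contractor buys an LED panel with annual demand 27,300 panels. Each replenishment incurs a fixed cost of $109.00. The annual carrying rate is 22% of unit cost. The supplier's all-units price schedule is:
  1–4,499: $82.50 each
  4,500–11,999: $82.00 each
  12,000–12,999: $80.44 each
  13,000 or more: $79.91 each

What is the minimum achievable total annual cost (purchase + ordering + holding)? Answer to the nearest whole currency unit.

TC* ≈ $2,262,643

Holding cost per unit per year at price C is H = 0.22·C.
Evaluate total cost at each tier's feasible EOQ or, if the EOQ is below the tier, at the tier's minimum quantity.
EOQ at $82.50 = 572.6 (feasible in tier 1): TC = 27,300×$82.50 + (27,300/572.6)×109 + (572.6/2)×0.22×$82.50 = $2,262,643.17.
EOQ at $82.00 = 574.4 < 4500, so use break Q=4500: TC = 27,300×$82.00 + (27,300/4500.0)×109 + (4500.0/2)×0.22×$82.00 = $2,279,851.27.
EOQ at $80.44 = 579.9 < 12000, so use break Q=12000: TC = 27,300×$80.44 + (27,300/12000.0)×109 + (12000.0/2)×0.22×$80.44 = $2,302,440.77.
EOQ at $79.91 = 581.8 < 13000, so use break Q=13000: TC = 27,300×$79.91 + (27,300/13000.0)×109 + (13000.0/2)×0.22×$79.91 = $2,296,043.20.
Lowest total cost among the candidates is at Q = 572.6.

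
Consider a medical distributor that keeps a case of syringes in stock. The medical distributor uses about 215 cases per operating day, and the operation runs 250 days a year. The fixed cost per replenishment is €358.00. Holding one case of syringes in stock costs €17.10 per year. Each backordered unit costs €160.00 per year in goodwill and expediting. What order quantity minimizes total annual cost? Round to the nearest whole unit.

Annual demand D = 215 × 250 = 53,750.
With planned backorders, Q* = √(2DS/H) · √((H+B)/B).
√(2DS/H) = √(2 × 53,750 × 358 / 17.1) = 1500.195.
√((H+B)/B) = √((17.1+160)/160) = 1.0521.
Q* ≈ 1578.327.

Q* ≈ 1,578 cases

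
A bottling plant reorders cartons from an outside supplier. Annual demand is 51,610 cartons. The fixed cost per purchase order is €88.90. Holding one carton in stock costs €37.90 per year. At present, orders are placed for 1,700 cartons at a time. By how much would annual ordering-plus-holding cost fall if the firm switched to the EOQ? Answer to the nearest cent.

EOQ = √(2DS/H) = √(2 × 51,610 × 88.9 / 37.9) ≈ 492.05.
Cost at Q* = (D/Q*)S + (Q*/2)H = √(2DSH) ≈ €18,648.87.
Cost at Q = 1,700: (51,610/1,700)×88.9 + (1,700/2)×37.9 = €2,698.90 + €32,215.00 = €34,913.90.
Excess = €34,913.90 − €18,648.87 = €16,265.03.

Extra cost ≈ €16,265.03 per year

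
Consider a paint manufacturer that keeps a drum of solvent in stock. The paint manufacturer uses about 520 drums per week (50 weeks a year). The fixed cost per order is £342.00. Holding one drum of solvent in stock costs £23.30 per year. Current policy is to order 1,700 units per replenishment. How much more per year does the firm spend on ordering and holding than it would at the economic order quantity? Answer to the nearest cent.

Extra cost ≈ £4,679.58 per year

Annual demand D = 520 × 50 = 26,000.
EOQ = √(2DS/H) = √(2 × 26,000 × 342 / 23.3) ≈ 873.65.
Cost at Q* = (D/Q*)S + (Q*/2)H = √(2DSH) ≈ £20,356.01.
Cost at Q = 1,700: (26,000/1,700)×342 + (1,700/2)×23.3 = £5,230.59 + £19,805.00 = £25,035.59.
Excess = £25,035.59 − £20,356.01 = £4,679.58.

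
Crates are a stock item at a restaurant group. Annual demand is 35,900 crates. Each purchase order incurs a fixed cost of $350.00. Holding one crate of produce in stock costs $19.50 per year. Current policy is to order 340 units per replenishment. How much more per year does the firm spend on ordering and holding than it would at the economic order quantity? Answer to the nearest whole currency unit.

EOQ = √(2DS/H) = √(2 × 35,900 × 350 / 19.5) ≈ 1135.22.
Cost at Q* = (D/Q*)S + (Q*/2)H = √(2DSH) ≈ $22,136.73.
Cost at Q = 340: (35,900/340)×350 + (340/2)×19.5 = $36,955.88 + $3,315.00 = $40,270.88.
Excess = $40,270.88 − $22,136.73 = $18,134.15.

Extra cost ≈ $18,134 per year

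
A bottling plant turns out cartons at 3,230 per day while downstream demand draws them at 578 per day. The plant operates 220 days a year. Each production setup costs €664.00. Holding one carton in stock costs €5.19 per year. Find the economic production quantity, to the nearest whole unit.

Annual demand D = 578 × 220 = 127,160.
Production build-up factor (1 − d/p) = 1 − 578/3,230 = 0.8211.
Q* = √(2DS / (H(1 − d/p))) = √(2 × 127,160 × 664 / (5.19 × 0.8211)).
= √(168,868,480 / 4.2613) ≈ 6295.136.

Q* ≈ 6,295 cartons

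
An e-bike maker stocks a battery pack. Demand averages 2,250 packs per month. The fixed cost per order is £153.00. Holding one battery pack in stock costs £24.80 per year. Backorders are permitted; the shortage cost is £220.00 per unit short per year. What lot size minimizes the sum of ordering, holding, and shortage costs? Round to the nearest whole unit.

Annual demand D = 2,250 × 12 = 27,000.
With planned backorders, Q* = √(2DS/H) · √((H+B)/B).
√(2DS/H) = √(2 × 27,000 × 153 / 24.8) = 577.187.
√((H+B)/B) = √((24.8+220)/220) = 1.0549.
Q* ≈ 608.851.

Q* ≈ 609 packs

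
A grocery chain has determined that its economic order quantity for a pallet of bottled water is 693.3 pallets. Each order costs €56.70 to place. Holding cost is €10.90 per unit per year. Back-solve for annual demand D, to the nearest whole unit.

The basic EOQ model gives Q* = √(2DS/H); rearrange for the unknown.
From Q* = √(2DS/H): D = Q*²H / (2S) = 693.3² × 10.9 / (2 × 56.7) = 46201.475.

D ≈ 46,201 pallets per year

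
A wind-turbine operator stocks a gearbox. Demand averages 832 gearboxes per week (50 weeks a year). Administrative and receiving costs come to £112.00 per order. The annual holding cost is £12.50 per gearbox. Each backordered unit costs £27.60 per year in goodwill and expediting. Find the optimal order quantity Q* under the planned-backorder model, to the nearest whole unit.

Q* ≈ 1,041 gearboxes

Annual demand D = 832 × 50 = 41,600.
With planned backorders, Q* = √(2DS/H) · √((H+B)/B).
√(2DS/H) = √(2 × 41,600 × 112 / 12.5) = 863.407.
√((H+B)/B) = √((12.5+27.6)/27.6) = 1.2054.
Q* ≈ 1040.719.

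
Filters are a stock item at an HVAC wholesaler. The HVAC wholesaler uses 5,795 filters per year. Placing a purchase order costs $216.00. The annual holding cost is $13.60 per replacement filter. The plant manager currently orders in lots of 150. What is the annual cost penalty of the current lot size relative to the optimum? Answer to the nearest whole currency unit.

Extra cost ≈ $3,530 per year

EOQ = √(2DS/H) = √(2 × 5,795 × 216 / 13.6) ≈ 429.04.
Cost at Q* = (D/Q*)S + (Q*/2)H = √(2DSH) ≈ $5,834.96.
Cost at Q = 150: (5,795/150)×216 + (150/2)×13.6 = $8,344.80 + $1,020.00 = $9,364.80.
Excess = $9,364.80 − $5,834.96 = $3,529.84.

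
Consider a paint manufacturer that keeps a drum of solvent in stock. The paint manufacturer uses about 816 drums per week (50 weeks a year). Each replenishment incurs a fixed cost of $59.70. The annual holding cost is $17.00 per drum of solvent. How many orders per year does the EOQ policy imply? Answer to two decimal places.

N ≈ 76.22 orders per year

Annual demand D = 816 × 50 = 40,800.
EOQ = √(2DS/H) = √(2 × 40,800 × 59.7 / 17) ≈ 535.31.
Orders per year = D / Q* = 40,800 / 535.31 ≈ 76.217.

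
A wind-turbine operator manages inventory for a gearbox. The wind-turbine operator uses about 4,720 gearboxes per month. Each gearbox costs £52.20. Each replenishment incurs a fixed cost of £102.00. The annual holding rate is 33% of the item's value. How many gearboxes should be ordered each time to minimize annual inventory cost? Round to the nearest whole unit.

Annual demand D = 4,720 × 12 = 56,640.
Holding cost H = 0.33 × £52.20 = £17.2260 per unit per year.
EOQ = √(2DS / H) = √(2 × 56,640 × 102 / 17.226).
= √(11,554,560 / 17.226) = √670,762.8004 ≈ 819.001.

Q* ≈ 819 gearboxes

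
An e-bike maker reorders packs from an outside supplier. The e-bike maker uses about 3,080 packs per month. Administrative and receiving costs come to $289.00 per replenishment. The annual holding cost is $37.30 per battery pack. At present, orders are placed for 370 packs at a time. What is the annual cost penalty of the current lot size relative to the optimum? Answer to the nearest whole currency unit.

Annual demand D = 3,080 × 12 = 36,960.
EOQ = √(2DS/H) = √(2 × 36,960 × 289 / 37.3) ≈ 756.79.
Cost at Q* = (D/Q*)S + (Q*/2)H = √(2DSH) ≈ $28,228.27.
Cost at Q = 370: (36,960/370)×289 + (370/2)×37.3 = $28,868.76 + $6,900.50 = $35,769.26.
Excess = $35,769.26 − $28,228.27 = $7,540.98.

Extra cost ≈ $7,541 per year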